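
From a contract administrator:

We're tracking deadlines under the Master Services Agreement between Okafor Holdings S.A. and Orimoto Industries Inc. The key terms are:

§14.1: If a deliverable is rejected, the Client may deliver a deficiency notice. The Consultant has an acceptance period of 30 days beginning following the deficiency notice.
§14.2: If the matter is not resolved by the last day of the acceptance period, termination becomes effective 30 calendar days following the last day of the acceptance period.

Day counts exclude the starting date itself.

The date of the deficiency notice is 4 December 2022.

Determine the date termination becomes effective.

2 February 2023

Adding 30 calendar days to 4 December 2022 gives 3 January 2023, which is the last day of the acceptance period.
Adding 30 calendar days to 3 January 2023 gives 2 February 2023, which is the date termination becomes effective.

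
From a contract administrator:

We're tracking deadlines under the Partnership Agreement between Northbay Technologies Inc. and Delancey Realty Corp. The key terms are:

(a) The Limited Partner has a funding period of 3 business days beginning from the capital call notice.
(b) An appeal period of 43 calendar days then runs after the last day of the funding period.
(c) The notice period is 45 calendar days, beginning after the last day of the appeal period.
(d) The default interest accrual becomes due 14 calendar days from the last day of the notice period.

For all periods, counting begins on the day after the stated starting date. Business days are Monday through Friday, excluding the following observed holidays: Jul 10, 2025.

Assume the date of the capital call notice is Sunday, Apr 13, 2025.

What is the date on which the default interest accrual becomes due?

The last day of the funding period: counting 3 business days from Sunday, Apr 13, 2025 (Apr 14, Apr 15, Apr 16, skipping weekends) reaches Wednesday, Apr 16, 2025.
The last day of the appeal period: Apr 16, 2025 + 43 days = May 29, 2025.
The last day of the notice period: May 29, 2025 + 45 days = Jul 13, 2025.
The date on which the default interest accrual becomes due: 14 calendar days after Jul 13, 2025 is Jul 27, 2025.

Jul 27, 2025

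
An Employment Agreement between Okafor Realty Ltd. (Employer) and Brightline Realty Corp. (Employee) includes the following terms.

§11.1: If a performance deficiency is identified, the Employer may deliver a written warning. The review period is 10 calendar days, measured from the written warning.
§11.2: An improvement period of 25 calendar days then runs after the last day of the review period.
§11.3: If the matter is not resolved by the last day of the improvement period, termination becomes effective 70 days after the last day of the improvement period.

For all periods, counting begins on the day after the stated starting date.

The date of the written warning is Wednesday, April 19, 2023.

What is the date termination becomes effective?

August 2, 2023

Adding 10 calendar days to April 19, 2023 gives April 29, 2023, which is the last day of the review period.
The last day of the improvement period: 25 calendar days after April 29, 2023 is May 24, 2023.
The date termination becomes effective: 70 calendar days after May 24, 2023 is August 2, 2023.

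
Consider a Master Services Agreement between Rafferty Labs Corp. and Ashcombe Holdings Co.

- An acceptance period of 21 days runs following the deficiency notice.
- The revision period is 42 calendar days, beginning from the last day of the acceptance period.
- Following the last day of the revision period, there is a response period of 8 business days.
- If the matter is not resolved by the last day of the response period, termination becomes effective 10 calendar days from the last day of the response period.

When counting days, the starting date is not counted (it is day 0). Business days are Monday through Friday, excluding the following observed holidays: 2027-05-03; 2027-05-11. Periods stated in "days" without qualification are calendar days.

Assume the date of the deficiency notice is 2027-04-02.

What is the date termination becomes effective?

2027-06-26

The last day of the acceptance period: 2027-04-02 + 21 days = 2027-04-23.
The last day of the revision period: 42 calendar days after 2027-04-23 is 2027-06-04.
The last day of the response period: 8 business days after Friday, 2027-06-04, skipping weekends — Jun 7, Jun 8, Jun 9, Jun 10, Jun 11, Jun 14, Jun 15, Jun 16 — lands on Wednesday, 2027-06-16.
Adding 10 calendar days to 2027-06-16 gives 2027-06-26, which is the date termination becomes effective.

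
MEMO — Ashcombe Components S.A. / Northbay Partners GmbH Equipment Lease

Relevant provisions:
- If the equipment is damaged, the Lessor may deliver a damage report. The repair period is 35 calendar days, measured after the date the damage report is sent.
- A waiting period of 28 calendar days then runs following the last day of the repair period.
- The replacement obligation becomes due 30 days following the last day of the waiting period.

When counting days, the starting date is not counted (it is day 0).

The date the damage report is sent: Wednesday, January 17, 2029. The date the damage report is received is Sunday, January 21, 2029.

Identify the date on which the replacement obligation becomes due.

April 20, 2029

Adding 35 calendar days to January 17, 2029 gives February 21, 2029, which is the last day of the repair period.
The last day of the waiting period: February 21, 2029 + 28 days = March 21, 2029.
The date on which the replacement obligation becomes due: March 21, 2029 + 30 days = April 20, 2029.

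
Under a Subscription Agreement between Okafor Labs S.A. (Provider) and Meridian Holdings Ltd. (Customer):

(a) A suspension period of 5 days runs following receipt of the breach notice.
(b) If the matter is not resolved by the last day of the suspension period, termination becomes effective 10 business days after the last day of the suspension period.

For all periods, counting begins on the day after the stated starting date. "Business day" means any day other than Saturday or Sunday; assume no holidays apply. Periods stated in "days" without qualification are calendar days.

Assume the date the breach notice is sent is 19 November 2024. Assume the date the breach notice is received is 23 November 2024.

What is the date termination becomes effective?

12 December 2024

The last day of the suspension period: 23 November 2024 + 5 days = 28 November 2024.
From Thursday, 28 November 2024, 10 business days (Nov 29, Dec 2, Dec 3, Dec 4, Dec 5, Dec 6, Dec 9, Dec 10, Dec 11, Dec 12, skipping weekends) brings us to Thursday, 12 December 2024, which is the date termination becomes effective.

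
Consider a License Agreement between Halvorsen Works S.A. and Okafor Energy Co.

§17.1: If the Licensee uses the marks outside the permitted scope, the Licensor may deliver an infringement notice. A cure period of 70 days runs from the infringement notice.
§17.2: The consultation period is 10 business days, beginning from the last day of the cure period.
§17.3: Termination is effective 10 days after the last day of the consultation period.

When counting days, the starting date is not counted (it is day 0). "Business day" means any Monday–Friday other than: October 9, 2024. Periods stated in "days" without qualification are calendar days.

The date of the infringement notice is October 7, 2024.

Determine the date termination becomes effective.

January 9, 2025

The last day of the cure period: October 7, 2024 + 70 days = December 16, 2024.
The last day of the consultation period: 10 business days after Monday, December 16, 2024, skipping weekends — Dec 17, Dec 18, Dec 19, Dec 20, Dec 23, Dec 24, Dec 25, Dec 26, Dec 27, Dec 30 — lands on Monday, December 30, 2024.
Adding 10 calendar days to December 30, 2024 gives January 9, 2025, which is the date termination becomes effective.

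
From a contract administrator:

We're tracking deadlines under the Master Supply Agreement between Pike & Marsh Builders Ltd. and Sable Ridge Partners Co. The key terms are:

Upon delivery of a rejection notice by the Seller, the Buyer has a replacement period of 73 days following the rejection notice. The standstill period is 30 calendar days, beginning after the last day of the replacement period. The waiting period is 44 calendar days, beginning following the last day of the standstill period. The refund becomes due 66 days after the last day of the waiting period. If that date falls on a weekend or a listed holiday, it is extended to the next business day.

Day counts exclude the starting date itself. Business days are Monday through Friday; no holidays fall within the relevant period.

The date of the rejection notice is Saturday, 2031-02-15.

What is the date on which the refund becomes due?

The last day of the replacement period: 2031-02-15 + 73 days = 2031-04-29.
Adding 30 calendar days to 2031-04-29 gives 2031-05-29, which is the last day of the standstill period.
The last day of the waiting period: 2031-05-29 + 44 days = 2031-07-12.
Adding 66 calendar days to 2031-07-12 gives 2031-09-16, which is the date on which the refund becomes due. 2031-09-16 is a Tuesday, so no roll-forward applies.

2031-09-16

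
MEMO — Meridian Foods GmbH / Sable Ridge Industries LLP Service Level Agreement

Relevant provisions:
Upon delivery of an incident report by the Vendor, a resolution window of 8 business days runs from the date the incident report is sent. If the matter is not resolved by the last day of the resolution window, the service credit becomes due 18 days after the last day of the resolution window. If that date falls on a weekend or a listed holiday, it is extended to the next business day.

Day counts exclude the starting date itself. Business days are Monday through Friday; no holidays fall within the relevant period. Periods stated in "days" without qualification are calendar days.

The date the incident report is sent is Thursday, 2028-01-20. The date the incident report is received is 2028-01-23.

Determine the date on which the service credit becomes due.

2028-02-21

From Thursday, 2028-01-20, 8 business days (Jan 21, Jan 24, Jan 25, Jan 26, Jan 27, Jan 28, Jan 31, Feb 1, skipping weekends) brings us to Tuesday, 2028-02-01, which is the last day of the resolution window.
The date on which the service credit becomes due: 2028-02-01 + 18 days = 2028-02-19. That falls on a Saturday, so it rolls to the next business day, Monday, 2028-02-21.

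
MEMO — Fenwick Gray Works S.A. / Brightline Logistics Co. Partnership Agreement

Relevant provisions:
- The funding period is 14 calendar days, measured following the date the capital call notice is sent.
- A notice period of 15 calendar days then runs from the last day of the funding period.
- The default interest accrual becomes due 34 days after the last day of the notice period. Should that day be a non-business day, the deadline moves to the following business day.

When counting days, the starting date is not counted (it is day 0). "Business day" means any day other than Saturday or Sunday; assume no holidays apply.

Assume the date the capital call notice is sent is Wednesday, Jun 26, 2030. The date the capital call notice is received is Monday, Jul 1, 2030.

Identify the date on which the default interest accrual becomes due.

The last day of the funding period: Jun 26, 2030 + 14 days = Jul 10, 2030.
The last day of the notice period: 15 calendar days after Jul 10, 2030 is Jul 25, 2030.
The date on which the default interest accrual becomes due: Jul 25, 2030 + 34 days = Aug 28, 2030. Aug 28, 2030 is a Wednesday, so no roll-forward applies.

Aug 28, 2030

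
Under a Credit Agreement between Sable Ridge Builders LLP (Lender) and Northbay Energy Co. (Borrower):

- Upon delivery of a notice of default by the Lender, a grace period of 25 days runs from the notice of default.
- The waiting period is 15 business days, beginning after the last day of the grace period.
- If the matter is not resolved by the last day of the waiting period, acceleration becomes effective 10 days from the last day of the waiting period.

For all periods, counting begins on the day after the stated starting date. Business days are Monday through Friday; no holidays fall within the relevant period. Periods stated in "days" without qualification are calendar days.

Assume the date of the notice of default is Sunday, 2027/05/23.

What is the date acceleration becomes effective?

2027/07/18

The last day of the grace period: 25 calendar days after 2027/05/23 is 2027/06/17.
The last day of the waiting period: counting 15 business days from Thursday, 2027/06/17 (Jun 18, Jun 21, Jun 22, Jun 23, …, Jul 6, Jul 7, Jul 8, skipping weekends) reaches Thursday, 2027/07/08.
The date acceleration becomes effective: 10 calendar days after 2027/07/08 is 2027/07/18.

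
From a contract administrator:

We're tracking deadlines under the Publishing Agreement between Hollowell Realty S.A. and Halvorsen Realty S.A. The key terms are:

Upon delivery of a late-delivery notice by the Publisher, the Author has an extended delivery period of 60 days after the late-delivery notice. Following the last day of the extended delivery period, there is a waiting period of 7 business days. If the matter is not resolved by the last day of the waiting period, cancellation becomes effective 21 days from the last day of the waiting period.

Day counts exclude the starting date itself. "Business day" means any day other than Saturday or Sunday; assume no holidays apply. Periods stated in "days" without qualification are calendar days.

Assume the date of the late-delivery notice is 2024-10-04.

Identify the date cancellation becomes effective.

The last day of the extended delivery period: 60 calendar days after 2024-10-04 is 2024-12-03.
The last day of the waiting period: 7 business days after Tuesday, 2024-12-03, skipping weekends — Dec 4, Dec 5, Dec 6, Dec 9, Dec 10, Dec 11, Dec 12 — lands on Thursday, 2024-12-12.
Adding 21 calendar days to 2024-12-12 gives 2025-01-02, which is the date cancellation becomes effective.

2025-01-02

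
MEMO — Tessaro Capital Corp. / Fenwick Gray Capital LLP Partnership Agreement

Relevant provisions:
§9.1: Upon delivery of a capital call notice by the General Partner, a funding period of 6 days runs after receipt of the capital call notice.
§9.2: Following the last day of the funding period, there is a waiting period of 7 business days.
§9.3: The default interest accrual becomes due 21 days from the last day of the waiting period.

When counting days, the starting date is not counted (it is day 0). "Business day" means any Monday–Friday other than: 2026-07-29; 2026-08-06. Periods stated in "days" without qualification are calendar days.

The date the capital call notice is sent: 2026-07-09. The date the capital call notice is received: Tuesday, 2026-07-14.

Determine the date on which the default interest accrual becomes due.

Adding 6 calendar days to 2026-07-14 gives 2026-07-20, which is the last day of the funding period.
From Monday, 2026-07-20, 7 business days (Jul 21, Jul 22, Jul 23, Jul 24, Jul 27, Jul 28, Jul 30, skipping weekends and the listed holiday on Jul 29) brings us to Thursday, 2026-07-30, which is the last day of the waiting period.
The date on which the default interest accrual becomes due: 21 calendar days after 2026-07-30 is 2026-08-20.

2026-08-20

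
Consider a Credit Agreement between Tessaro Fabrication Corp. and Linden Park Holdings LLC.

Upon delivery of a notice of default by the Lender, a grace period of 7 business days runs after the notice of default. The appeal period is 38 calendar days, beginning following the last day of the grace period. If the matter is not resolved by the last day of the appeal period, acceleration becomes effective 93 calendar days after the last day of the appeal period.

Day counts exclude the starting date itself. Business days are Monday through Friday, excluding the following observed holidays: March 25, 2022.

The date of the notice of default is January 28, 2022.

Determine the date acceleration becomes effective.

The last day of the grace period: 7 business days after Friday, January 28, 2022, skipping weekends — Jan 31, Feb 1, Feb 2, Feb 3, Feb 4, Feb 7, Feb 8 — lands on Tuesday, February 8, 2022.
The last day of the appeal period: February 8, 2022 + 38 days = March 18, 2022.
The date acceleration becomes effective: 93 calendar days after March 18, 2022 is June 19, 2022.

June 19, 2022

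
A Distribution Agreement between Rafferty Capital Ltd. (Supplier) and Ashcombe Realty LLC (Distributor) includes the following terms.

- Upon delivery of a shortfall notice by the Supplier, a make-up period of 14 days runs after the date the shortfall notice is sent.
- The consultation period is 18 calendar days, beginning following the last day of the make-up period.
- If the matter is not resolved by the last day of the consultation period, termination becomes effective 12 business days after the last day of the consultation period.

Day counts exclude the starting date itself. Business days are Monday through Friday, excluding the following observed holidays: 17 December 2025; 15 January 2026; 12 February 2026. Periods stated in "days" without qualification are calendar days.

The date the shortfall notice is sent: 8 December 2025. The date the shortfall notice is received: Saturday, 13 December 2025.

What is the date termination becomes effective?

28 January 2026

Adding 14 calendar days to 8 December 2025 gives 22 December 2025, which is the last day of the make-up period.
The last day of the consultation period: 18 calendar days after 22 December 2025 is 9 January 2026.
From Friday, 9 January 2026, 12 business days (Jan 12, Jan 13, Jan 14, Jan 16, …, Jan 26, Jan 27, Jan 28, skipping weekends and the listed holiday on Jan 15) brings us to Wednesday, 28 January 2026, which is the date termination becomes effective.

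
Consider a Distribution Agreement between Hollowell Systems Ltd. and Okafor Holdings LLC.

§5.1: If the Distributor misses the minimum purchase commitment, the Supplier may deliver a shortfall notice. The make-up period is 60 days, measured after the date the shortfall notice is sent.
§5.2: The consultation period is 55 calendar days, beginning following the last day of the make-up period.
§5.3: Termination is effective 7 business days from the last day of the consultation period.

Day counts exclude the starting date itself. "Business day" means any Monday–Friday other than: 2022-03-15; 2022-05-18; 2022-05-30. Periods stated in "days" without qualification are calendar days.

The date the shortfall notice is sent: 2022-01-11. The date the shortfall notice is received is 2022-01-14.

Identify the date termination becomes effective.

2022-05-17

Adding 60 calendar days to 2022-01-11 gives 2022-03-12, which is the last day of the make-up period.
Adding 55 calendar days to 2022-03-12 gives 2022-05-06, which is the last day of the consultation period.
From Friday, 2022-05-06, 7 business days (May 9, May 10, May 11, May 12, May 13, May 16, May 17, skipping weekends) brings us to Tuesday, 2022-05-17, which is the date termination becomes effective.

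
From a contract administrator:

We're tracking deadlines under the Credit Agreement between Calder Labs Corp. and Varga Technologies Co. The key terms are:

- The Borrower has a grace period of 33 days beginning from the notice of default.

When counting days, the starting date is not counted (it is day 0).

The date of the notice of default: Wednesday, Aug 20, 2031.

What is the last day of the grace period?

The last day of the grace period: 33 calendar days after Aug 20, 2031 is Sep 22, 2031.

Sep 22, 2031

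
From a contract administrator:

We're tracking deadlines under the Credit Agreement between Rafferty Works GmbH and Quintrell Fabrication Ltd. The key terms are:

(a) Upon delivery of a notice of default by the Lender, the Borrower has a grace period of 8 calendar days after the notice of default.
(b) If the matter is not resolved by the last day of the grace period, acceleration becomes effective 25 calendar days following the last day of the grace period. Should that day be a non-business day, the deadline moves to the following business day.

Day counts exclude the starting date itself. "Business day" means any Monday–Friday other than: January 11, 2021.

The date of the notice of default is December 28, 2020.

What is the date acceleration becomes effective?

February 1, 2021

The last day of the grace period: 8 calendar days after December 28, 2020 is January 5, 2021.
The date acceleration becomes effective: 25 calendar days after January 5, 2021 is January 30, 2021. That falls on a Saturday, so it rolls to the next business day, Monday, February 1, 2021.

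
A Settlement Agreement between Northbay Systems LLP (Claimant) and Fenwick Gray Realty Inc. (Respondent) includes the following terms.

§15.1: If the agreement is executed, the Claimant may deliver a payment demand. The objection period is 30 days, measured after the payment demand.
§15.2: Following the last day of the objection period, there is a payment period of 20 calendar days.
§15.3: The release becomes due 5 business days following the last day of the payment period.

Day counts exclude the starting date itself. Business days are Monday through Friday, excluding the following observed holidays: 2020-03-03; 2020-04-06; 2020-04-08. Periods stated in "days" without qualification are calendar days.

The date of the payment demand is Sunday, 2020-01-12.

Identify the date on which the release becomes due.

2020-03-10

The last day of the objection period: 30 calendar days after 2020-01-12 is 2020-02-11.
The last day of the payment period: 2020-02-11 + 20 days = 2020-03-02.
The date on which the release becomes due: counting 5 business days from Monday, 2020-03-02 (Mar 4, Mar 5, Mar 6, Mar 9, Mar 10, skipping weekends and the listed holiday on Mar 3) reaches Tuesday, 2020-03-10.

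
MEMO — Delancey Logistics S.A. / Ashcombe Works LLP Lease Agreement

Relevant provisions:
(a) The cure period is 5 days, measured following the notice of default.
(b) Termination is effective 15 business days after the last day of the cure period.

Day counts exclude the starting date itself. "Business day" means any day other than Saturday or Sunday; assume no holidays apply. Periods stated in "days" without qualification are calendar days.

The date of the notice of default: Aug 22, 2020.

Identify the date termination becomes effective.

The last day of the cure period: 5 calendar days after Aug 22, 2020 is Aug 27, 2020.
The date termination becomes effective: 15 business days after Thursday, Aug 27, 2020, skipping weekends — Aug 28, Aug 31, Sep 1, Sep 2, …, Sep 15, Sep 16, Sep 17 — lands on Thursday, Sep 17, 2020.

Sep 17, 2020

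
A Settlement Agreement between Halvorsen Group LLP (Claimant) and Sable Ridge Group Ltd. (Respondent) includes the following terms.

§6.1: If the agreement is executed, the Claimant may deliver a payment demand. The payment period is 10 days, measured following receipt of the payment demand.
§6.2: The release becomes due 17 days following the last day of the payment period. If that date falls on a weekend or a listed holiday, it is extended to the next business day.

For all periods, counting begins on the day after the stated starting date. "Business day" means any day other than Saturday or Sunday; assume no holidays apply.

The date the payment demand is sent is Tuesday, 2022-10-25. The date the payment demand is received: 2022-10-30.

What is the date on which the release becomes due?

2022-11-28

Adding 10 calendar days to 2022-10-30 gives 2022-11-09, which is the last day of the payment period.
The date on which the release becomes due: 17 calendar days after 2022-11-09 is 2022-11-26. That falls on a Saturday, so it rolls to the next business day, Monday, 2022-11-28.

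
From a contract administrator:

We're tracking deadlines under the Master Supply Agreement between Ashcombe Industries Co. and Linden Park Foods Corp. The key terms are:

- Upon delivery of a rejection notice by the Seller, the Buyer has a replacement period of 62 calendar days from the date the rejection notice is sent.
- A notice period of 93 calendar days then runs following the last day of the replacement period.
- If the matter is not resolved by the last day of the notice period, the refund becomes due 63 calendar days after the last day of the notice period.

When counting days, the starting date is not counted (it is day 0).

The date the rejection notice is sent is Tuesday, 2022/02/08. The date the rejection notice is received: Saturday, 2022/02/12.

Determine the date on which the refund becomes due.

The last day of the replacement period: 2022/02/08 + 62 days = 2022/04/11.
Adding 93 calendar days to 2022/04/11 gives 2022/07/13, which is the last day of the notice period.
The date on which the refund becomes due: 63 calendar days after 2022/07/13 is 2022/09/14.

2022/09/14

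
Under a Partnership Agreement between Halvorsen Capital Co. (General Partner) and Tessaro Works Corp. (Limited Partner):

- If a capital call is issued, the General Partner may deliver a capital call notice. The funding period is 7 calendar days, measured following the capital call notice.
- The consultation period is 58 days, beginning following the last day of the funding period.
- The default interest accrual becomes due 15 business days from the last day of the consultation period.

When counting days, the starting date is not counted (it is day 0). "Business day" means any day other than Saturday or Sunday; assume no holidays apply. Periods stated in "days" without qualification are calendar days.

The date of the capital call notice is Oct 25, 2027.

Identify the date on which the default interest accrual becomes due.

The last day of the funding period: Oct 25, 2027 + 7 days = Nov 1, 2027.
Adding 58 calendar days to Nov 1, 2027 gives Dec 29, 2027, which is the last day of the consultation period.
The date on which the default interest accrual becomes due: counting 15 business days from Wednesday, Dec 29, 2027 (Dec 30, Dec 31, Jan 3, Jan 4, …, Jan 17, Jan 18, Jan 19, skipping weekends) reaches Wednesday, Jan 19, 2028.

Jan 19, 2028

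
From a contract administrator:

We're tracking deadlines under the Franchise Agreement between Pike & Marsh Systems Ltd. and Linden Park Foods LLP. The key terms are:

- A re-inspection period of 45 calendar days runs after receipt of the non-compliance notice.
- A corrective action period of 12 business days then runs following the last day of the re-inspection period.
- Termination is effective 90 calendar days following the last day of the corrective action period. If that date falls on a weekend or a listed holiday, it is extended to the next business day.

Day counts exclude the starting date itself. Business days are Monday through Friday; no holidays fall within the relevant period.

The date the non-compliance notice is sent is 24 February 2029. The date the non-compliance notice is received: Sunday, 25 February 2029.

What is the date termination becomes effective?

The last day of the re-inspection period: 45 calendar days after 25 February 2029 is 11 April 2029.
From Wednesday, 11 April 2029, 12 business days (Apr 12, Apr 13, Apr 16, Apr 17, …, Apr 25, Apr 26, Apr 27, skipping weekends) brings us to Friday, 27 April 2029, which is the last day of the corrective action period.
The date termination becomes effective: 90 calendar days after 27 April 2029 is 26 July 2029. 26 July 2029 is a Thursday, so no roll-forward applies.

26 July 2029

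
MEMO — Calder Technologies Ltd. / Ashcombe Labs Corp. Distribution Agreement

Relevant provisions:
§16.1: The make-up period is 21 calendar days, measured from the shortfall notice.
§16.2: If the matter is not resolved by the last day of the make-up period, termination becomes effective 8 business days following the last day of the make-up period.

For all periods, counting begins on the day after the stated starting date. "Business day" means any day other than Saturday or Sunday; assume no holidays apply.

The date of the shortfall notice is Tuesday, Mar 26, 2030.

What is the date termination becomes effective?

The last day of the make-up period: 21 calendar days after Mar 26, 2030 is Apr 16, 2030.
The date termination becomes effective: 8 business days after Tuesday, Apr 16, 2030, skipping weekends — Apr 17, Apr 18, Apr 19, Apr 22, Apr 23, Apr 24, Apr 25, Apr 26 — lands on Friday, Apr 26, 2030.

Apr 26, 2030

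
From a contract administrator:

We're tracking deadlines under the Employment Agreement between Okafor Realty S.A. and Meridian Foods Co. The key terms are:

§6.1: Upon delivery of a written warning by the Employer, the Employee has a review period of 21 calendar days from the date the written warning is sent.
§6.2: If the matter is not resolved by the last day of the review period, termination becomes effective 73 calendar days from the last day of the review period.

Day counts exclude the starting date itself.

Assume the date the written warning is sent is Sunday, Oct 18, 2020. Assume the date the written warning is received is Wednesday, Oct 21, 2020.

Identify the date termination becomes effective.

Jan 20, 2021

Adding 21 calendar days to Oct 18, 2020 gives Nov 8, 2020, which is the last day of the review period.
The date termination becomes effective: Nov 8, 2020 + 73 days = Jan 20, 2021.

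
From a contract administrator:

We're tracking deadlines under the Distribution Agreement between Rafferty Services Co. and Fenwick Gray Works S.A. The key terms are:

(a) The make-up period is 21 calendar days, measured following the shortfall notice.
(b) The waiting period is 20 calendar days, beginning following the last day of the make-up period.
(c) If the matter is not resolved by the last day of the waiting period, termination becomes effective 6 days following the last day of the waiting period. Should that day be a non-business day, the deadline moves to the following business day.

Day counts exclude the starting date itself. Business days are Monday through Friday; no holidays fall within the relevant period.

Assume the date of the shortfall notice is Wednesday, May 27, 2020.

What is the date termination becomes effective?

The last day of the make-up period: May 27, 2020 + 21 days = June 17, 2020.
Adding 20 calendar days to June 17, 2020 gives July 7, 2020, which is the last day of the waiting period.
Adding 6 calendar days to July 7, 2020 gives July 13, 2020, which is the date termination becomes effective. July 13, 2020 is a Monday, so no roll-forward applies.

July 13, 2020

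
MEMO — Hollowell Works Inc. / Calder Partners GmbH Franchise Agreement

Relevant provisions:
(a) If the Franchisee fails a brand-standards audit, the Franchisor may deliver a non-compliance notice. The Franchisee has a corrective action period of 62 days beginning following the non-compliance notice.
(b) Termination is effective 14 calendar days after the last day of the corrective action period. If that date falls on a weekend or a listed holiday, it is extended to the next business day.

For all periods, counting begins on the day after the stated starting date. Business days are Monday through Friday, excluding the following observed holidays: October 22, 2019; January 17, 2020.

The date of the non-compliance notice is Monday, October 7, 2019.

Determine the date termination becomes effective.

The last day of the corrective action period: 62 calendar days after October 7, 2019 is December 8, 2019.
The date termination becomes effective: December 8, 2019 + 14 days = December 22, 2019. That falls on a Sunday, so it rolls to the next business day, Monday, December 23, 2019.

December 23, 2019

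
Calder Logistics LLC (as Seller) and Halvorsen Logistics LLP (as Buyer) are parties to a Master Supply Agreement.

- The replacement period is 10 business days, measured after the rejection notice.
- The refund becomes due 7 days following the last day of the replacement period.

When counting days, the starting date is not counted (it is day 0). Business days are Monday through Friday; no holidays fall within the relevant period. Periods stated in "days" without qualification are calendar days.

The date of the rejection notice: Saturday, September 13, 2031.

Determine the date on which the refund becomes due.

The last day of the replacement period: counting 10 business days from Saturday, September 13, 2031 (Sep 15, Sep 16, Sep 17, Sep 18, Sep 19, Sep 22, Sep 23, Sep 24, Sep 25, Sep 26, skipping weekends) reaches Friday, September 26, 2031.
The date on which the refund becomes due: 7 calendar days after September 26, 2031 is October 3, 2031.

October 3, 2031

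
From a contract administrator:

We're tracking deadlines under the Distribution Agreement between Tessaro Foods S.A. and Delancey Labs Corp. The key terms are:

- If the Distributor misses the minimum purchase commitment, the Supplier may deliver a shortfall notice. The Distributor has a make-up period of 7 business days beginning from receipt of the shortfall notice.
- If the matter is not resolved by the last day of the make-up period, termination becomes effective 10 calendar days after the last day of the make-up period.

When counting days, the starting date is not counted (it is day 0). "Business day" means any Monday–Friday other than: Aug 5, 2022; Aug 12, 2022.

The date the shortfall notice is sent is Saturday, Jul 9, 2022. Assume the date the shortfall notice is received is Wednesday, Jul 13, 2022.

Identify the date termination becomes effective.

Aug 1, 2022

From Wednesday, Jul 13, 2022, 7 business days (Jul 14, Jul 15, Jul 18, Jul 19, Jul 20, Jul 21, Jul 22, skipping weekends) brings us to Friday, Jul 22, 2022, which is the last day of the make-up period.
The date termination becomes effective: Jul 22, 2022 + 10 days = Aug 1, 2022.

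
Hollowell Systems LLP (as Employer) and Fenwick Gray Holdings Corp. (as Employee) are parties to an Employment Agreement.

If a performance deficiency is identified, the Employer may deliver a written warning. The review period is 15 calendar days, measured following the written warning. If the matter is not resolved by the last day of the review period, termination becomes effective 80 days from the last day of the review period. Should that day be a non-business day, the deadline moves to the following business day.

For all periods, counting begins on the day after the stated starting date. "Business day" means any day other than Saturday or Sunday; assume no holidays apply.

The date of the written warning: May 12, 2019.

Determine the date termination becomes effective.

August 15, 2019

The last day of the review period: May 12, 2019 + 15 days = May 27, 2019.
The date termination becomes effective: 80 calendar days after May 27, 2019 is August 15, 2019. August 15, 2019 is a Thursday, so no roll-forward applies.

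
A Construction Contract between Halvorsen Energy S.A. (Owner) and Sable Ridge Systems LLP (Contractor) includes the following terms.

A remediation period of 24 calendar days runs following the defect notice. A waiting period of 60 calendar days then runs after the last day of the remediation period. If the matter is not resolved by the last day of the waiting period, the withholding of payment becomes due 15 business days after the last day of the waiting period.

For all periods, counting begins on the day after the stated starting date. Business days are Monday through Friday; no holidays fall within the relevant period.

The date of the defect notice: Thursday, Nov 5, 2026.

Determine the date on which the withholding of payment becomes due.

Feb 18, 2027

The last day of the remediation period: 24 calendar days after Nov 5, 2026 is Nov 29, 2026.
Adding 60 calendar days to Nov 29, 2026 gives Jan 28, 2027, which is the last day of the waiting period.
From Thursday, Jan 28, 2027, 15 business days (Jan 29, Feb 1, Feb 2, Feb 3, …, Feb 16, Feb 17, Feb 18, skipping weekends) brings us to Thursday, Feb 18, 2027, which is the date on which the withholding of payment becomes due.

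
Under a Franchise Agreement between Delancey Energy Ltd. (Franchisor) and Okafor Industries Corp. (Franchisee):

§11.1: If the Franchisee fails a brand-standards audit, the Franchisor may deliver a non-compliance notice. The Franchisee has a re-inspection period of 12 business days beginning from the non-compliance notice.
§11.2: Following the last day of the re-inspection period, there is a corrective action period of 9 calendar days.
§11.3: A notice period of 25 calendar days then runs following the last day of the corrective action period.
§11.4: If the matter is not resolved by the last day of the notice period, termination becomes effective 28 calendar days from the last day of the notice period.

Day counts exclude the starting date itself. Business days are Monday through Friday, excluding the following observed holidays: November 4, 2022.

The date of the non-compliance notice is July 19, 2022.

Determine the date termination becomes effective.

The last day of the re-inspection period: counting 12 business days from Tuesday, July 19, 2022 (Jul 20, Jul 21, Jul 22, Jul 25, …, Aug 2, Aug 3, Aug 4, skipping weekends) reaches Thursday, August 4, 2022.
The last day of the corrective action period: August 4, 2022 + 9 days = August 13, 2022.
The last day of the notice period: August 13, 2022 + 25 days = September 7, 2022.
The date termination becomes effective: September 7, 2022 + 28 days = October 5, 2022.

October 5, 2022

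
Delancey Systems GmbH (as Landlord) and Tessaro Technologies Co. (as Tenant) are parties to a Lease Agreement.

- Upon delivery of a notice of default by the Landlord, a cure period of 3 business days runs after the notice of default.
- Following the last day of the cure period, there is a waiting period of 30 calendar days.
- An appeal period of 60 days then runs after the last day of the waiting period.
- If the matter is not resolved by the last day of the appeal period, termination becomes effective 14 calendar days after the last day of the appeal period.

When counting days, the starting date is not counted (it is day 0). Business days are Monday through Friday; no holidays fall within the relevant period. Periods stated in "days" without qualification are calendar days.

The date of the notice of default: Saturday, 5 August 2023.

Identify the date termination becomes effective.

21 November 2023

The last day of the cure period: 3 business days after Saturday, 5 August 2023, skipping weekends — Aug 7, Aug 8, Aug 9 — lands on Wednesday, 9 August 2023.
Adding 30 calendar days to 9 August 2023 gives 8 September 2023, which is the last day of the waiting period.
The last day of the appeal period: 8 September 2023 + 60 days = 7 November 2023.
The date termination becomes effective: 14 calendar days after 7 November 2023 is 21 November 2023.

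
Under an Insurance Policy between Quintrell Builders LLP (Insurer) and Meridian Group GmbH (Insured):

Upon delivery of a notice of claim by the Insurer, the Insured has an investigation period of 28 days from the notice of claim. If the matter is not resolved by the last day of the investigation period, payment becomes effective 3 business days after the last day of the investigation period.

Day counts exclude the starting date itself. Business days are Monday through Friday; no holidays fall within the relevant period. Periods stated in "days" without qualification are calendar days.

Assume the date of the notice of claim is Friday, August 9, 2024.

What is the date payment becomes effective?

September 11, 2024

The last day of the investigation period: 28 calendar days after August 9, 2024 is September 6, 2024.
The date payment becomes effective: 3 business days after Friday, September 6, 2024, skipping weekends — Sep 9, Sep 10, Sep 11 — lands on Wednesday, September 11, 2024.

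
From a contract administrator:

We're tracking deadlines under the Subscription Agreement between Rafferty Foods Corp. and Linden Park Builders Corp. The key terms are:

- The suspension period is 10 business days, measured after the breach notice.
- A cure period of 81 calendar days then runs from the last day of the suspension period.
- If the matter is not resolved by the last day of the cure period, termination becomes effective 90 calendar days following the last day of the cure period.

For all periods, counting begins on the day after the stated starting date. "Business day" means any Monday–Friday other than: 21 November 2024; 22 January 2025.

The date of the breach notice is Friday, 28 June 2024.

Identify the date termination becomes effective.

From Friday, 28 June 2024, 10 business days (Jul 1, Jul 2, Jul 3, Jul 4, Jul 5, Jul 8, Jul 9, Jul 10, Jul 11, Jul 12, skipping weekends) brings us to Friday, 12 July 2024, which is the last day of the suspension period.
Adding 81 calendar days to 12 July 2024 gives 1 October 2024, which is the last day of the cure period.
The date termination becomes effective: 1 October 2024 + 90 days = 30 December 2024.

30 December 2024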